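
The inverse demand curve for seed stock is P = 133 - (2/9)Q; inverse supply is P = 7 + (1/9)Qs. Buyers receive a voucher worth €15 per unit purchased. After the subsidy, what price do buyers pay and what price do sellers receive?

Pre-subsidy: 133 - (2/9)Q = 7 + (1/9)Q gives Q* = 378 and P* = 49.
With the rebate, buyers effectively pay Pb = Ps − 15, where Ps is the price sellers receive.
On the curves, Pb = 133 - (2/9)Q and Ps = 7 + (1/9)Q; the wedge Ps − Pb = 15 gives 7 + (1/9)Q − (133 - (2/9)Q) = 15, so Q' = 423.
Then Pb = 133 − (2/9)·423 = 39 and Ps = 7 + (1/9)·423 = 54.

Buyers pay €39; sellers receive €54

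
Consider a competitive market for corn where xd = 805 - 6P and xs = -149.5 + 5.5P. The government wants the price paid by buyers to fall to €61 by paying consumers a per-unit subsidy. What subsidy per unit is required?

At a buyer price of 61, quantity demanded is 805 − 6·61 = 439.
Sellers supply 439 only when they receive Ps with -149.5 + 5.5·Ps = 439, i.e. Ps = 107.
s = Ps − Pb = 107 − 61 = 46.

Required subsidy s = €46 per unit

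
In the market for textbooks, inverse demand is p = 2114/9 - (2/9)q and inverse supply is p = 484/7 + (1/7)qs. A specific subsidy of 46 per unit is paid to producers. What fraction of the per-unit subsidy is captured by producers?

Producer share = 9/23

Pre-subsidy: 2114/9 - (2/9)q = 484/7 + (1/7)q gives q* = 454 and p* = 134.
With the subsidy, sellers receive ps = pb + 46 for each unit, where pb is the price buyers pay.
On the curves, pb = 2114/9 - (2/9)q and ps = 484/7 + (1/7)q; the wedge ps − pb = 46 gives 484/7 + (1/7)q − (2114/9 - (2/9)q) = 46, so q' = 580.
Then pb = 2114/9 − (2/9)·580 = 106 and ps = 484/7 + (1/7)·580 = 152.
Buyers' price falls by p* − pb = 134 − 106 = 28; sellers' price rises by ps − p* = 152 − 134 = 18.
So producers capture 18/46 = 9/23 of each unit of subsidy.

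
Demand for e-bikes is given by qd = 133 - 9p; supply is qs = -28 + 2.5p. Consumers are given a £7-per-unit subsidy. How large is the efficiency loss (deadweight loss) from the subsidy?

Pre-subsidy: 133 - 9p = -28 + 2.5p gives p* = 14, q* = 7.
With the rebate, buyers effectively pay pb = ps − 7, where ps is the price sellers receive.
Demand in terms of ps becomes qd = 133 − 9(ps − 7) = 196 - 9ps. Setting this equal to supply: 196 - 9ps = -28 + 2.5ps, so ps = 448/23.
Buyers pay pb = 448/23 − 7 = 287/23; q' = -28 + 2.5·(448/23) = 476/23.
The subsidy expands output by 476/23 − 7 = 315/23 past the efficient level; on those units the gap between marginal cost and willingness to pay runs from 0 up to 7.
DWL = ½ × 7 × 315/23 = 2205/46.

Deadweight loss = 2205/46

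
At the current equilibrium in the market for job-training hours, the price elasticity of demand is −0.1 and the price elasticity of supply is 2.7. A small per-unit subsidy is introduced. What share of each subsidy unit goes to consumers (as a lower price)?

For a small subsidy around the equilibrium, the benefit split depends on the relative slopes, which at a point are proportional to the elasticities.
Buyer share = εs/(εs + |εd|) = 2.7/(2.7 + 0.1) = 27/28; seller share = |εd|/(εs + |εd|) = 1/28.

Consumer share = 27/28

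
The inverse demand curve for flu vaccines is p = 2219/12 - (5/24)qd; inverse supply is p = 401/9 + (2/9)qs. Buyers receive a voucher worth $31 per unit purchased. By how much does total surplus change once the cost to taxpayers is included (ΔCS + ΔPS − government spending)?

Net change in total surplus = -$1116

Pre-subsidy: 2219/12 - (5/24)q = 401/9 + (2/9)q gives q* = 326 and p* = 117.
With the rebate, buyers effectively pay pb = ps − 31, where ps is the price sellers receive.
On the curves, pb = 2219/12 - (5/24)q and ps = 401/9 + (2/9)q; the wedge ps − pb = 31 gives 401/9 + (2/9)q − (2219/12 - (5/24)q) = 31, so q' = 398.
Then pb = 2219/12 − (5/24)·398 = 102 and ps = 401/9 + (2/9)·398 = 133.
ΔCS = ½(326 + 398)(117 − 102) = 5430; ΔPS = ½(326 + 398)(133 − 117) = 5792.
Government spending = 31 × 398 = 12338.
Net change = 5430 + 5792 − 12338 = -1116. The loss equals the DWL triangle ½·31·72.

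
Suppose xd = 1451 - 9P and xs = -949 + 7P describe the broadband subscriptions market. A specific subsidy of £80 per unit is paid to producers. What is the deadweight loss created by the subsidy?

Pre-subsidy: 1451 - 9P = -949 + 7P gives P* = 150, x* = 101.
With the subsidy, sellers receive Ps = Pb + 80 for each unit, where Pb is the price buyers pay.
Supply in terms of Pb becomes xs = -949 + 7(Pb + 80) = -389 + 7Pb. Setting this equal to demand: 1451 - 9Pb = -389 + 7Pb, so Pb = 115.
Sellers receive Ps = 115 + 80 = 195; x' = 1451 − 9·115 = 416.
The subsidy expands output by 416 − 101 = 315 past the efficient level; on those units the gap between marginal cost and willingness to pay runs from 0 up to 80.
DWL = ½ × 80 × 315 = 12600.

Deadweight loss = £12600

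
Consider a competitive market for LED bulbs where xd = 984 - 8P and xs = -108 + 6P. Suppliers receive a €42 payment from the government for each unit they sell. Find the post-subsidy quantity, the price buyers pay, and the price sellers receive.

x' = 504; buyers pay €60; sellers receive €102

Pre-subsidy: 984 - 8P = -108 + 6P gives P* = 78, x* = 360.
With the subsidy, sellers receive Ps = Pb + 42 for each unit, where Pb is the price buyers pay.
Supply in terms of Pb becomes xs = -108 + 6(Pb + 42) = 144 + 6Pb. Setting this equal to demand: 984 - 8Pb = 144 + 6Pb, so Pb = 60.
Sellers receive Ps = 60 + 42 = 102; x' = 984 − 8·60 = 504.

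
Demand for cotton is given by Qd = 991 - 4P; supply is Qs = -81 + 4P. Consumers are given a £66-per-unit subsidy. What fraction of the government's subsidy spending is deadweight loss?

Pre-subsidy: 991 - 4P = -81 + 4P gives P* = 134, Q* = 455.
With the rebate, buyers effectively pay Pb = Ps − 66, where Ps is the price sellers receive.
Demand in terms of Ps becomes Qd = 991 − 4(Ps − 66) = 1255 - 4Ps. Setting this equal to supply: 1255 - 4Ps = -81 + 4Ps, so Ps = 167.
Buyers pay Pb = 167 − 66 = 101; Q' = -81 + 4·167 = 587.
ΔCS = ½(455 + 587)(134 − 101) = 17193; ΔPS = ½(455 + 587)(167 − 134) = 17193.
Government spending = 66 × 587 = 38742.
DWL = ½ × 66 × (587 − 455) = 4356; fraction = 4356 / 38742 = 66/587.

DWL / government spending = 66/587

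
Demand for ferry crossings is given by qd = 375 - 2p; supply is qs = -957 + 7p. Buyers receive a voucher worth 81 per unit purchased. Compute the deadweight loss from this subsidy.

Deadweight loss = 5103

Pre-subsidy: 375 - 2p = -957 + 7p gives p* = 148, q* = 79.
With the rebate, buyers effectively pay pb = ps − 81, where ps is the price sellers receive.
Demand in terms of ps becomes qd = 375 − 2(ps − 81) = 537 - 2ps. Setting this equal to supply: 537 - 2ps = -957 + 7ps, so ps = 166.
Buyers pay pb = 166 − 81 = 85; q' = -957 + 7·166 = 205.
The subsidy expands output by 205 − 79 = 126 past the efficient level; on those units the gap between marginal cost and willingness to pay runs from 0 up to 81.
DWL = ½ × 81 × 126 = 5103.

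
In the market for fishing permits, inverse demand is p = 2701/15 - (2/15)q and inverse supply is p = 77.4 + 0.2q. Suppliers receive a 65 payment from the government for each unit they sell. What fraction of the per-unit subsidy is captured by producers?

Producer share = 0.6

Pre-subsidy: 2701/15 - (2/15)q = 77.4 + 0.2q gives q* = 308 and p* = 139.
With the subsidy, sellers receive ps = pb + 65 for each unit, where pb is the price buyers pay.
On the curves, pb = 2701/15 - (2/15)q and ps = 77.4 + 0.2q; the wedge ps − pb = 65 gives 77.4 + 0.2q − (2701/15 - (2/15)q) = 65, so q' = 503.
Then pb = 2701/15 − (2/15)·503 = 113 and ps = 77.4 + 0.2·503 = 178.
Buyers' price falls by p* − pb = 139 − 113 = 26; sellers' price rises by ps − p* = 178 − 139 = 39.
So producers capture 39/65 = 0.6 of each unit of subsidy.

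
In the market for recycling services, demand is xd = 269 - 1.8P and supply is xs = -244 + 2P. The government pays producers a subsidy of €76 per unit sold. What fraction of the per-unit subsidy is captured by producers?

Producer share = 9/19

Pre-subsidy: 269 - 1.8P = -244 + 2P gives P* = 135, x* = 26.
With the subsidy, sellers receive Ps = Pb + 76 for each unit, where Pb is the price buyers pay.
Supply in terms of Pb becomes xs = -244 + 2(Pb + 76) = -92 + 2Pb. Setting this equal to demand: 269 - 1.8Pb = -92 + 2Pb, so Pb = 95.
Sellers receive Ps = 95 + 76 = 171; x' = 269 − 1.8·95 = 98.
Buyers' price falls by P* − Pb = 135 − 95 = 40; sellers' price rises by Ps − P* = 171 − 135 = 36.
So producers capture 36/76 = 9/19 of each unit of subsidy.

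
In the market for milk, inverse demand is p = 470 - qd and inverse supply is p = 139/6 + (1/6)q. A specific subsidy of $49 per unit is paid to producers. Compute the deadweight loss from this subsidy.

Deadweight loss = $1029

Pre-subsidy: 470 - q = 139/6 + (1/6)q gives q* = 383 and p* = 87.
With the subsidy, sellers receive ps = pb + 49 for each unit, where pb is the price buyers pay.
On the curves, pb = 470 - q and ps = 139/6 + (1/6)q; the wedge ps − pb = 49 gives 139/6 + (1/6)q − (470 - q) = 49, so q' = 425.
Then pb = 470 − 1·425 = 45 and ps = 139/6 + (1/6)·425 = 94.
The subsidy expands output by 425 − 383 = 42 past the efficient level; on those units the gap between marginal cost and willingness to pay runs from 0 up to 49.
DWL = ½ × 49 × 42 = 1029.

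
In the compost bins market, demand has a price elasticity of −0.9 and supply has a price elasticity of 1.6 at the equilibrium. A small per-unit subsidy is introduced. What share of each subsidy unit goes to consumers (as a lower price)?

Consumer share = 0.64

For a small subsidy around the equilibrium, the benefit split depends on the relative slopes, which at a point are proportional to the elasticities.
Buyer share = εs/(εs + |εd|) = 1.6/(1.6 + 0.9) = 0.64; seller share = |εd|/(εs + |εd|) = 0.36.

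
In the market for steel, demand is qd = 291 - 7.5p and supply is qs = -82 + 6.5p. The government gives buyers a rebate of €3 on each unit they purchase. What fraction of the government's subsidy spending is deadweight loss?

Pre-subsidy: 291 - 7.5p = -82 + 6.5p gives p* = 373/14, q* = 2553/28.
With the rebate, buyers effectively pay pb = ps − 3, where ps is the price sellers receive.
Demand in terms of ps becomes qd = 291 − 7.5(ps − 3) = 313.5 - 7.5ps. Setting this equal to supply: 313.5 - 7.5ps = -82 + 6.5ps, so ps = 28.25.
Buyers pay pb = 28.25 − 3 = 25.25; q' = -82 + 6.5·28.25 = 101.625.
ΔCS = ½(2553/28 + 101.625)(373/14 − 25.25) = 421083/3136; ΔPS = ½(2553/28 + 101.625)(28.25 − 373/14) = 485865/3136.
Government spending = 3 × 101.625 = 304.875.
DWL = ½ × 3 × (101.625 − 2553/28) = 1755/112; fraction = (1755/112) / 304.875 = 195/3794.

DWL / government spending = 195/3794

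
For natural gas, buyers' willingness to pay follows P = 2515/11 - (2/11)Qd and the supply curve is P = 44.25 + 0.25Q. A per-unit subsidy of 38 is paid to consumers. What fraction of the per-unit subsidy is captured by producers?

Producer share = 11/19

Pre-subsidy: 2515/11 - (2/11)Q = 44.25 + 0.25Q gives Q* = 427 and P* = 151.
With the rebate, buyers effectively pay Pb = Ps − 38, where Ps is the price sellers receive.
On the curves, Pb = 2515/11 - (2/11)Q and Ps = 44.25 + 0.25Q; the wedge Ps − Pb = 38 gives 44.25 + 0.25Q − (2515/11 - (2/11)Q) = 38, so Q' = 515.
Then Pb = 2515/11 − (2/11)·515 = 135 and Ps = 44.25 + 0.25·515 = 173.
Buyers' price falls by P* − Pb = 151 − 135 = 16; sellers' price rises by Ps − P* = 173 − 151 = 22.
So producers capture 22/38 = 11/19 of each unit of subsidy.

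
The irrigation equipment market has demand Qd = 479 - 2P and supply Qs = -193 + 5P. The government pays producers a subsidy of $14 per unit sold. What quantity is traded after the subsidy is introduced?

Pre-subsidy: 479 - 2P = -193 + 5P gives P* = 96, Q* = 287.
With the subsidy, sellers receive Ps = Pb + 14 for each unit, where Pb is the price buyers pay.
Supply in terms of Pb becomes Qs = -193 + 5(Pb + 14) = -123 + 5Pb. Setting this equal to demand: 479 - 2Pb = -123 + 5Pb, so Pb = 86.
Sellers receive Ps = 86 + 14 = 100; Q' = 479 − 2·86 = 307.

Q' = 307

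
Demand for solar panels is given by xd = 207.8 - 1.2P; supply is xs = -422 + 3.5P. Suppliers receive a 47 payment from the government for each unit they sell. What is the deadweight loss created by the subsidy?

Pre-subsidy: 207.8 - 1.2P = -422 + 3.5P gives P* = 134, x* = 47.
With the subsidy, sellers receive Ps = Pb + 47 for each unit, where Pb is the price buyers pay.
Supply in terms of Pb becomes xs = -422 + 3.5(Pb + 47) = -257.5 + 3.5Pb. Setting this equal to demand: 207.8 - 1.2Pb = -257.5 + 3.5Pb, so Pb = 99.
Sellers receive Ps = 99 + 47 = 146; x' = 207.8 − 1.2·99 = 89.
The subsidy expands output by 89 − 47 = 42 past the efficient level; on those units the gap between marginal cost and willingness to pay runs from 0 up to 47.
DWL = ½ × 47 × 42 = 987.

Deadweight loss = 987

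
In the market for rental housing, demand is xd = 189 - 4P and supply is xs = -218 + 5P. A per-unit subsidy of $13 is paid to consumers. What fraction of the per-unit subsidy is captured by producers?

Pre-subsidy: 189 - 4P = -218 + 5P gives P* = 407/9, x* = 73/9.
With the rebate, buyers effectively pay Pb = Ps − 13, where Ps is the price sellers receive.
Demand in terms of Ps becomes xd = 189 − 4(Ps − 13) = 241 - 4Ps. Setting this equal to supply: 241 - 4Ps = -218 + 5Ps, so Ps = 51.
Buyers pay Pb = 51 − 13 = 38; x' = -218 + 5·51 = 37.
Buyers' price falls by P* − Pb = 407/9 − 38 = 65/9; sellers' price rises by Ps − P* = 51 − 407/9 = 52/9.
So producers capture (52/9)/13 = 4/9 of each unit of subsidy.

Producer share = 4/9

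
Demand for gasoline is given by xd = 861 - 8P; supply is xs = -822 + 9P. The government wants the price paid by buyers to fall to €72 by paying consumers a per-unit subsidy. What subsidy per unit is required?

At a buyer price of 72, quantity demanded is 861 − 8·72 = 285.
Sellers supply 285 only when they receive Ps with -822 + 9·Ps = 285, i.e. Ps = 123.
s = Ps − Pb = 123 − 72 = 51.

Required subsidy s = €51 per unit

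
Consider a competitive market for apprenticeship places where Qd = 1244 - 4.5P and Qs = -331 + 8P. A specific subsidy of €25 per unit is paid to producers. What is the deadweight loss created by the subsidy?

Deadweight loss = €900

Pre-subsidy: 1244 - 4.5P = -331 + 8P gives P* = 126, Q* = 677.
With the subsidy, sellers receive Ps = Pb + 25 for each unit, where Pb is the price buyers pay.
Supply in terms of Pb becomes Qs = -331 + 8(Pb + 25) = -131 + 8Pb. Setting this equal to demand: 1244 - 4.5Pb = -131 + 8Pb, so Pb = 110.
Sellers receive Ps = 110 + 25 = 135; Q' = 1244 − 4.5·110 = 749.
The subsidy expands output by 749 − 677 = 72 past the efficient level; on those units the gap between marginal cost and willingness to pay runs from 0 up to 25.
DWL = ½ × 25 × 72 = 900.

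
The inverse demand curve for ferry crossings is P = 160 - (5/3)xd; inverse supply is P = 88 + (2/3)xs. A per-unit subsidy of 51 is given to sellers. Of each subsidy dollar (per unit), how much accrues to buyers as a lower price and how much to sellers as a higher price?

Buyers gain 255/7 per unit; sellers gain 102/7 per unit

Pre-subsidy: 160 - (5/3)x = 88 + (2/3)x gives x* = 216/7 and P* = 760/7.
With the subsidy, sellers receive Ps = Pb + 51 for each unit, where Pb is the price buyers pay.
On the curves, Pb = 160 - (5/3)x and Ps = 88 + (2/3)x; the wedge Ps − Pb = 51 gives 88 + (2/3)x − (160 - (5/3)x) = 51, so x' = 369/7.
Then Pb = 160 − (5/3)·(369/7) = 505/7 and Ps = 88 + (2/3)·(369/7) = 862/7.
Buyers' price falls by P* − Pb = 760/7 − 505/7 = 255/7; sellers' price rises by Ps − P* = 862/7 − 760/7 = 102/7.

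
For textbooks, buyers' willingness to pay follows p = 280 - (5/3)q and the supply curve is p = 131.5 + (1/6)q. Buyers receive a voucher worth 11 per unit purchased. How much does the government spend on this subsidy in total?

Government cost = 957

Pre-subsidy: 280 - (5/3)q = 131.5 + (1/6)q gives q* = 81 and p* = 145.
With the rebate, buyers effectively pay pb = ps − 11, where ps is the price sellers receive.
On the curves, pb = 280 - (5/3)q and ps = 131.5 + (1/6)q; the wedge ps − pb = 11 gives 131.5 + (1/6)q − (280 - (5/3)q) = 11, so q' = 87.
Then pb = 280 − (5/3)·87 = 135 and ps = 131.5 + (1/6)·87 = 146.
Government outlay = subsidy × quantity = 11 × 87 = 957.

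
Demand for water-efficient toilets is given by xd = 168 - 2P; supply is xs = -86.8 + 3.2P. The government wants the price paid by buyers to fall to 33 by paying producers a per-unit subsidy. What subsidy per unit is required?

Required subsidy s = 26 per unit

At a buyer price of 33, quantity demanded is 168 − 2·33 = 102.
Sellers supply 102 only when they receive Ps with -86.8 + 3.2·Ps = 102, i.e. Ps = 59.
s = Ps − Pb = 59 − 33 = 26.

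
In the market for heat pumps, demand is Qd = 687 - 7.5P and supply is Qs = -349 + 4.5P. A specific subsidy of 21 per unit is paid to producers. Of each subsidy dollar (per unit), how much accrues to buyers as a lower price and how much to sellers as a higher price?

Buyers gain 7.875 per unit; sellers gain 13.125 per unit

Pre-subsidy: 687 - 7.5P = -349 + 4.5P gives P* = 259/3, Q* = 39.5.
With the subsidy, sellers receive Ps = Pb + 21 for each unit, where Pb is the price buyers pay.
Supply in terms of Pb becomes Qs = -349 + 4.5(Pb + 21) = -254.5 + 4.5Pb. Setting this equal to demand: 687 - 7.5Pb = -254.5 + 4.5Pb, so Pb = 1883/24.
Sellers receive Ps = 1883/24 + 21 = 2387/24; Q' = 687 − 7.5·(1883/24) = 98.5625.
Buyers' price falls by P* − Pb = 259/3 − 1883/24 = 7.875; sellers' price rises by Ps − P* = 2387/24 − 259/3 = 13.125.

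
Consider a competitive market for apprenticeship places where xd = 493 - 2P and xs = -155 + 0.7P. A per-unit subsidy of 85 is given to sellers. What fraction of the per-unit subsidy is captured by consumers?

Pre-subsidy: 493 - 2P = -155 + 0.7P gives P* = 240, x* = 13.
With the subsidy, sellers receive Ps = Pb + 85 for each unit, where Pb is the price buyers pay.
Supply in terms of Pb becomes xs = -155 + 0.7(Pb + 85) = -95.5 + 0.7Pb. Setting this equal to demand: 493 - 2Pb = -95.5 + 0.7Pb, so Pb = 5885/27.
Sellers receive Ps = 5885/27 + 85 = 8180/27; x' = 493 − 2·(5885/27) = 1541/27.
Buyers' price falls by P* − Pb = 240 − 5885/27 = 595/27; sellers' price rises by Ps − P* = 8180/27 − 240 = 1700/27.
So consumers capture (595/27)/85 = 7/27 of each unit of subsidy.

Consumer share = 7/27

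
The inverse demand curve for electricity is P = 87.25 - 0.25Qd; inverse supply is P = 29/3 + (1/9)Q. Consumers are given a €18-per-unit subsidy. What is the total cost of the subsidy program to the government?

Government cost = 61938/13

Pre-subsidy: 87.25 - 0.25Q = 29/3 + (1/9)Q gives Q* = 2793/13 and P* = 436/13.
With the rebate, buyers effectively pay Pb = Ps − 18, where Ps is the price sellers receive.
On the curves, Pb = 87.25 - 0.25Q and Ps = 29/3 + (1/9)Q; the wedge Ps − Pb = 18 gives 29/3 + (1/9)Q − (87.25 - 0.25Q) = 18, so Q' = 3441/13.
Then Pb = 87.25 − 0.25·(3441/13) = 274/13 and Ps = 29/3 + (1/9)·(3441/13) = 508/13.
Government outlay = subsidy × quantity = 18 × 3441/13 = 61938/13.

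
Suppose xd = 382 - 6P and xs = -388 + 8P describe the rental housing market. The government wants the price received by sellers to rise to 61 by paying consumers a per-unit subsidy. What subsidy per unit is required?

At a seller price of 61, quantity supplied is -388 + 8·61 = 100.
Buyers absorb 100 only when they pay Pb with 382 − 6·Pb = 100, i.e. Pb = 47.
s = Ps − Pb = 61 − 47 = 14.

Required subsidy s = 14 per unit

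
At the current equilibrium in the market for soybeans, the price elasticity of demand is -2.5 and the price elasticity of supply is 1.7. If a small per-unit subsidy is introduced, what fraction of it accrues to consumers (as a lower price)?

For a small subsidy around the equilibrium, the benefit split depends on the relative slopes, which at a point are proportional to the elasticities.
Buyer share = εs/(εs + |εd|) = 1.7/(1.7 + 2.5) = 17/42; seller share = |εd|/(εs + |εd|) = 25/42.

Consumer share = 17/42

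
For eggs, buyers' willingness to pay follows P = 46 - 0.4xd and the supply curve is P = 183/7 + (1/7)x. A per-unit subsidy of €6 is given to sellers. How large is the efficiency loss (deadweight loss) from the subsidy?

Pre-subsidy: 46 - 0.4x = 183/7 + (1/7)x gives x* = 695/19 and P* = 596/19.
With the subsidy, sellers receive Ps = Pb + 6 for each unit, where Pb is the price buyers pay.
On the curves, Pb = 46 - 0.4x and Ps = 183/7 + (1/7)x; the wedge Ps − Pb = 6 gives 183/7 + (1/7)x − (46 - 0.4x) = 6, so x' = 905/19.
Then Pb = 46 − 0.4·(905/19) = 512/19 and Ps = 183/7 + (1/7)·(905/19) = 626/19.
The subsidy expands output by 905/19 − 695/19 = 210/19 past the efficient level; on those units the gap between marginal cost and willingness to pay runs from 0 up to 6.
DWL = ½ × 6 × 210/19 = 630/19.

Deadweight loss = 630/19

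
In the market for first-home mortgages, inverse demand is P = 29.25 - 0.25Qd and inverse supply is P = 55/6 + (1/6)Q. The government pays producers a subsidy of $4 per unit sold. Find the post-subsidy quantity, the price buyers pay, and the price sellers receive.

Pre-subsidy: 29.25 - 0.25Q = 55/6 + (1/6)Q gives Q* = 48.2 and P* = 17.2.
With the subsidy, sellers receive Ps = Pb + 4 for each unit, where Pb is the price buyers pay.
On the curves, Pb = 29.25 - 0.25Q and Ps = 55/6 + (1/6)Q; the wedge Ps − Pb = 4 gives 55/6 + (1/6)Q − (29.25 - 0.25Q) = 4, so Q' = 57.8.
Then Pb = 29.25 − 0.25·57.8 = 14.8 and Ps = 55/6 + (1/6)·57.8 = 18.8.

Q' = 57.8; buyers pay $14.8; sellers receive $18.8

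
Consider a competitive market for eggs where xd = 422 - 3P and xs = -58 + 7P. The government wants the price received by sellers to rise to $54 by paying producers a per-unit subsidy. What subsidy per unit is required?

Required subsidy s = $20 per unit

At a seller price of 54, quantity supplied is -58 + 7·54 = 320.
Buyers absorb 320 only when they pay Pb with 422 − 3·Pb = 320, i.e. Pb = 34.
s = Ps − Pb = 54 − 34 = 20.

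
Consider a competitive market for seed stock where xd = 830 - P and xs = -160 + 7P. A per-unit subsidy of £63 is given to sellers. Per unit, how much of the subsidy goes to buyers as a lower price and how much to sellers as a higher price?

Buyers gain £55.125 per unit; sellers gain £7.875 per unit

Pre-subsidy: 830 - P = -160 + 7P gives P* = 123.75, x* = 706.25.
With the subsidy, sellers receive Ps = Pb + 63 for each unit, where Pb is the price buyers pay.
Supply in terms of Pb becomes xs = -160 + 7(Pb + 63) = 281 + 7Pb. Setting this equal to demand: 830 - Pb = 281 + 7Pb, so Pb = 68.625.
Sellers receive Ps = 68.625 + 63 = 131.625; x' = 830 − 1·68.625 = 761.375.
Buyers' price falls by P* − Pb = 123.75 − 68.625 = 55.125; sellers' price rises by Ps − P* = 131.625 − 123.75 = 7.875.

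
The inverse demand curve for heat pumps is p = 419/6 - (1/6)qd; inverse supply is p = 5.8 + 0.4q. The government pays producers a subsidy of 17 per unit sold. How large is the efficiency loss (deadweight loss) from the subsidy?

Pre-subsidy: 419/6 - (1/6)q = 5.8 + 0.4q gives q* = 113 and p* = 51.
With the subsidy, sellers receive ps = pb + 17 for each unit, where pb is the price buyers pay.
On the curves, pb = 419/6 - (1/6)q and ps = 5.8 + 0.4q; the wedge ps − pb = 17 gives 5.8 + 0.4q − (419/6 - (1/6)q) = 17, so q' = 143.
Then pb = 419/6 − (1/6)·143 = 46 and ps = 5.8 + 0.4·143 = 63.
The subsidy expands output by 143 − 113 = 30 past the efficient level; on those units the gap between marginal cost and willingness to pay runs from 0 up to 17.
DWL = ½ × 17 × 30 = 255.

Deadweight loss = 255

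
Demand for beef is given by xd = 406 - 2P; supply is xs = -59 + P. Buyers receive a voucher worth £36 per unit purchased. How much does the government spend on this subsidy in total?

Pre-subsidy: 406 - 2P = -59 + P gives P* = 155, x* = 96.
With the rebate, buyers effectively pay Pb = Ps − 36, where Ps is the price sellers receive.
Demand in terms of Ps becomes xd = 406 − 2(Ps − 36) = 478 - 2Ps. Setting this equal to supply: 478 - 2Ps = -59 + Ps, so Ps = 179.
Buyers pay Pb = 179 − 36 = 143; x' = -59 + 1·179 = 120.
Government outlay = subsidy × quantity = 36 × 120 = 4320.

Government cost = £4320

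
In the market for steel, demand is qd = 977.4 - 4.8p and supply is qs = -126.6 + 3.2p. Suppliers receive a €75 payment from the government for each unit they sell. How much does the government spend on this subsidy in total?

Pre-subsidy: 977.4 - 4.8p = -126.6 + 3.2p gives p* = 138, q* = 315.
With the subsidy, sellers receive ps = pb + 75 for each unit, where pb is the price buyers pay.
Supply in terms of pb becomes qs = -126.6 + 3.2(pb + 75) = 113.4 + 3.2pb. Setting this equal to demand: 977.4 - 4.8pb = 113.4 + 3.2pb, so pb = 108.
Sellers receive ps = 108 + 75 = 183; q' = 977.4 − 4.8·108 = 459.
Government outlay = subsidy × quantity = 75 × 459 = 34425.

Government cost = €34425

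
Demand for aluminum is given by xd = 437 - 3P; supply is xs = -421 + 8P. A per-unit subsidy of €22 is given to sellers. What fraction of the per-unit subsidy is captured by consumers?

Consumer share = 8/11

Pre-subsidy: 437 - 3P = -421 + 8P gives P* = 78, x* = 203.
With the subsidy, sellers receive Ps = Pb + 22 for each unit, where Pb is the price buyers pay.
Supply in terms of Pb becomes xs = -421 + 8(Pb + 22) = -245 + 8Pb. Setting this equal to demand: 437 - 3Pb = -245 + 8Pb, so Pb = 62.
Sellers receive Ps = 62 + 22 = 84; x' = 437 − 3·62 = 251.
Buyers' price falls by P* − Pb = 78 − 62 = 16; sellers' price rises by Ps − P* = 84 − 78 = 6.
So consumers capture 16/22 = 8/11 of each unit of subsidy.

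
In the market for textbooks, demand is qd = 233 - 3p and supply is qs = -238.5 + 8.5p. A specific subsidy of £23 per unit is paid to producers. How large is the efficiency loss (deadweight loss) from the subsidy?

Pre-subsidy: 233 - 3p = -238.5 + 8.5p gives p* = 41, q* = 110.
With the subsidy, sellers receive ps = pb + 23 for each unit, where pb is the price buyers pay.
Supply in terms of pb becomes qs = -238.5 + 8.5(pb + 23) = -43 + 8.5pb. Setting this equal to demand: 233 - 3pb = -43 + 8.5pb, so pb = 24.
Sellers receive ps = 24 + 23 = 47; q' = 233 − 3·24 = 161.
The subsidy expands output by 161 − 110 = 51 past the efficient level; on those units the gap between marginal cost and willingness to pay runs from 0 up to 23.
DWL = ½ × 23 × 51 = 586.5.

Deadweight loss = £586.5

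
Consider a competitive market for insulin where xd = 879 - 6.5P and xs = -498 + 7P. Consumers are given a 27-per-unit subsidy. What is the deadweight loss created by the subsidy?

Pre-subsidy: 879 - 6.5P = -498 + 7P gives P* = 102, x* = 216.
With the rebate, buyers effectively pay Pb = Ps − 27, where Ps is the price sellers receive.
Demand in terms of Ps becomes xd = 879 − 6.5(Ps − 27) = 1054.5 - 6.5Ps. Setting this equal to supply: 1054.5 - 6.5Ps = -498 + 7Ps, so Ps = 115.
Buyers pay Pb = 115 − 27 = 88; x' = -498 + 7·115 = 307.
The subsidy expands output by 307 − 216 = 91 past the efficient level; on those units the gap between marginal cost and willingness to pay runs from 0 up to 27.
DWL = ½ × 27 × 91 = 1228.5.

Deadweight loss = 1228.5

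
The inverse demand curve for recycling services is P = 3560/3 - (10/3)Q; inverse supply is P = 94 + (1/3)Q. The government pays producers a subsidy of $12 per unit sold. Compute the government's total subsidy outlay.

Pre-subsidy: 3560/3 - (10/3)Q = 94 + (1/3)Q gives Q* = 298 and P* = 580/3.
With the subsidy, sellers receive Ps = Pb + 12 for each unit, where Pb is the price buyers pay.
On the curves, Pb = 3560/3 - (10/3)Q and Ps = 94 + (1/3)Q; the wedge Ps − Pb = 12 gives 94 + (1/3)Q − (3560/3 - (10/3)Q) = 12, so Q' = 3314/11.
Then Pb = 3560/3 − (10/3)·(3314/11) = 6020/33 and Ps = 94 + (1/3)·(3314/11) = 6416/33.
Government outlay = subsidy × quantity = 12 × 3314/11 = 39768/11.

Government cost = 39768/11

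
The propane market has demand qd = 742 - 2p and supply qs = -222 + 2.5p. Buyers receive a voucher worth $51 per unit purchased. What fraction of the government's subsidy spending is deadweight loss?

DWL / government spending = 15/196

Pre-subsidy: 742 - 2p = -222 + 2.5p gives p* = 1928/9, q* = 2822/9.
With the rebate, buyers effectively pay pb = ps − 51, where ps is the price sellers receive.
Demand in terms of ps becomes qd = 742 − 2(ps − 51) = 844 - 2ps. Setting this equal to supply: 844 - 2ps = -222 + 2.5ps, so ps = 2132/9.
Buyers pay pb = 2132/9 − 51 = 1673/9; q' = -222 + 2.5·(2132/9) = 3332/9.
ΔCS = ½(2822/9 + 3332/9)(1928/9 − 1673/9) = 261545/27; ΔPS = ½(2822/9 + 3332/9)(2132/9 − 1928/9) = 209236/27.
Government spending = 51 × 3332/9 = 56644/3.
DWL = ½ × 51 × (3332/9 − 2822/9) = 1445; fraction = 1445 / (56644/3) = 15/196.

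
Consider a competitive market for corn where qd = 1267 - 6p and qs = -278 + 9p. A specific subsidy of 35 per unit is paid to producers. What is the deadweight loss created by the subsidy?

Pre-subsidy: 1267 - 6p = -278 + 9p gives p* = 103, q* = 649.
With the subsidy, sellers receive ps = pb + 35 for each unit, where pb is the price buyers pay.
Supply in terms of pb becomes qs = -278 + 9(pb + 35) = 37 + 9pb. Setting this equal to demand: 1267 - 6pb = 37 + 9pb, so pb = 82.
Sellers receive ps = 82 + 35 = 117; q' = 1267 − 6·82 = 775.
The subsidy expands output by 775 − 649 = 126 past the efficient level; on those units the gap between marginal cost and willingness to pay runs from 0 up to 35.
DWL = ½ × 35 × 126 = 2205.

Deadweight loss = 2205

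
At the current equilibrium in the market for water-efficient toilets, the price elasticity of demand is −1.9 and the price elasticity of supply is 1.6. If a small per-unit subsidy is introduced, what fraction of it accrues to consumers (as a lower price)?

For a small subsidy around the equilibrium, the benefit split depends on the relative slopes, which at a point are proportional to the elasticities.
Buyer share = εs/(εs + |εd|) = 1.6/(1.6 + 1.9) = 16/35; seller share = |εd|/(εs + |εd|) = 19/35.

Consumer share = 16/35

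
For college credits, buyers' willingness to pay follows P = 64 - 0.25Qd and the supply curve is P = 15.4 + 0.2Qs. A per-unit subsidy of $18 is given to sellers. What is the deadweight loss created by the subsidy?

Deadweight loss = $360

Pre-subsidy: 64 - 0.25Q = 15.4 + 0.2Q gives Q* = 108 and P* = 37.
With the subsidy, sellers receive Ps = Pb + 18 for each unit, where Pb is the price buyers pay.
On the curves, Pb = 64 - 0.25Q and Ps = 15.4 + 0.2Q; the wedge Ps − Pb = 18 gives 15.4 + 0.2Q − (64 - 0.25Q) = 18, so Q' = 148.
Then Pb = 64 − 0.25·148 = 27 and Ps = 15.4 + 0.2·148 = 45.
The subsidy expands output by 148 − 108 = 40 past the efficient level; on those units the gap between marginal cost and willingness to pay runs from 0 up to 18.
DWL = ½ × 18 × 40 = 360.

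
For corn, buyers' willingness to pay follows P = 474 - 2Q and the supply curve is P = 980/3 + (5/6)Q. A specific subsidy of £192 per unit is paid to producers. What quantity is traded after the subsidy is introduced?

Pre-subsidy: 474 - 2Q = 980/3 + (5/6)Q gives Q* = 52 and P* = 370.
With the subsidy, sellers receive Ps = Pb + 192 for each unit, where Pb is the price buyers pay.
On the curves, Pb = 474 - 2Q and Ps = 980/3 + (5/6)Q; the wedge Ps − Pb = 192 gives 980/3 + (5/6)Q − (474 - 2Q) = 192, so Q' = 2036/17.
Then Pb = 474 − 2·(2036/17) = 3986/17 and Ps = 980/3 + (5/6)·(2036/17) = 7250/17.

Q' = 2036/17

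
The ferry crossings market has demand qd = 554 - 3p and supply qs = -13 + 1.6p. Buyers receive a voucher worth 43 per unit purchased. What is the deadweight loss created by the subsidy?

Pre-subsidy: 554 - 3p = -13 + 1.6p gives p* = 2835/23, q* = 4237/23.
With the rebate, buyers effectively pay pb = ps − 43, where ps is the price sellers receive.
Demand in terms of ps becomes qd = 554 − 3(ps − 43) = 683 - 3ps. Setting this equal to supply: 683 - 3ps = -13 + 1.6ps, so ps = 3480/23.
Buyers pay pb = 3480/23 − 43 = 2491/23; q' = -13 + 1.6·(3480/23) = 5269/23.
The subsidy expands output by 5269/23 − 4237/23 = 1032/23 past the efficient level; on those units the gap between marginal cost and willingness to pay runs from 0 up to 43.
DWL = ½ × 43 × 1032/23 = 22188/23.

Deadweight loss = 22188/23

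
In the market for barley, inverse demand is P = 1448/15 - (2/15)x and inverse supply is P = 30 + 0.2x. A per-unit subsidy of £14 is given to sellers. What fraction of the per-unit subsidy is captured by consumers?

Consumer share = 0.4

Pre-subsidy: 1448/15 - (2/15)x = 30 + 0.2x gives x* = 199.6 and P* = 69.92.
With the subsidy, sellers receive Ps = Pb + 14 for each unit, where Pb is the price buyers pay.
On the curves, Pb = 1448/15 - (2/15)x and Ps = 30 + 0.2x; the wedge Ps − Pb = 14 gives 30 + 0.2x − (1448/15 - (2/15)x) = 14, so x' = 241.6.
Then Pb = 1448/15 − (2/15)·241.6 = 64.32 and Ps = 30 + 0.2·241.6 = 78.32.
Buyers' price falls by P* − Pb = 69.92 − 64.32 = 5.6; sellers' price rises by Ps − P* = 78.32 − 69.92 = 8.4.
So consumers capture 5.6/14 = 0.4 of each unit of subsidy.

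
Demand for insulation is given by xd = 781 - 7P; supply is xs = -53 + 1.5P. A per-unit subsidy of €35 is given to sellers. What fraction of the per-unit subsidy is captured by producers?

Producer share = 14/17

Pre-subsidy: 781 - 7P = -53 + 1.5P gives P* = 1668/17, x* = 1601/17.
With the subsidy, sellers receive Ps = Pb + 35 for each unit, where Pb is the price buyers pay.
Supply in terms of Pb becomes xs = -53 + 1.5(Pb + 35) = -0.5 + 1.5Pb. Setting this equal to demand: 781 - 7Pb = -0.5 + 1.5Pb, so Pb = 1563/17.
Sellers receive Ps = 1563/17 + 35 = 2158/17; x' = 781 − 7·(1563/17) = 2336/17.
Buyers' price falls by P* − Pb = 1668/17 − 1563/17 = 105/17; sellers' price rises by Ps − P* = 2158/17 − 1668/17 = 490/17.
So producers capture (490/17)/35 = 14/17 of each unit of subsidy.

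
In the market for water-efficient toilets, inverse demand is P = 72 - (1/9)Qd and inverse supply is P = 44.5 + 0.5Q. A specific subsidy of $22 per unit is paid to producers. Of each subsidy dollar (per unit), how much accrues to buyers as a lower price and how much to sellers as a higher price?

Buyers gain $4 per unit; sellers gain $18 per unit

Pre-subsidy: 72 - (1/9)Q = 44.5 + 0.5Q gives Q* = 45 and P* = 67.
With the subsidy, sellers receive Ps = Pb + 22 for each unit, where Pb is the price buyers pay.
On the curves, Pb = 72 - (1/9)Q and Ps = 44.5 + 0.5Q; the wedge Ps − Pb = 22 gives 44.5 + 0.5Q − (72 - (1/9)Q) = 22, so Q' = 81.
Then Pb = 72 − (1/9)·81 = 63 and Ps = 44.5 + 0.5·81 = 85.
Buyers' price falls by P* − Pb = 67 − 63 = 4; sellers' price rises by Ps − P* = 85 − 67 = 18.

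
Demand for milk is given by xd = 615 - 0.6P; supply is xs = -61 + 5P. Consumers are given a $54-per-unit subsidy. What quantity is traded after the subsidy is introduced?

Pre-subsidy: 615 - 0.6P = -61 + 5P gives P* = 845/7, x* = 3798/7.
With the rebate, buyers effectively pay Pb = Ps − 54, where Ps is the price sellers receive.
Demand in terms of Ps becomes xd = 615 − 0.6(Ps − 54) = 647.4 - 0.6Ps. Setting this equal to supply: 647.4 - 0.6Ps = -61 + 5Ps, so Ps = 126.5.
Buyers pay Pb = 126.5 − 54 = 72.5; x' = -61 + 5·126.5 = 571.5.

x' = 571.5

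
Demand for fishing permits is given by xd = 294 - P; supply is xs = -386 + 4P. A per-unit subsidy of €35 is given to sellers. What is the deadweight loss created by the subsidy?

Deadweight loss = €490

Pre-subsidy: 294 - P = -386 + 4P gives P* = 136, x* = 158.
With the subsidy, sellers receive Ps = Pb + 35 for each unit, where Pb is the price buyers pay.
Supply in terms of Pb becomes xs = -386 + 4(Pb + 35) = -246 + 4Pb. Setting this equal to demand: 294 - Pb = -246 + 4Pb, so Pb = 108.
Sellers receive Ps = 108 + 35 = 143; x' = 294 − 1·108 = 186.
The subsidy expands output by 186 − 158 = 28 past the efficient level; on those units the gap between marginal cost and willingness to pay runs from 0 up to 35.
DWL = ½ × 35 × 28 = 490.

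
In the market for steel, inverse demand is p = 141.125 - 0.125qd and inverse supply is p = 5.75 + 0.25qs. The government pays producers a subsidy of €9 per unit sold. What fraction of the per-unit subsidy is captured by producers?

Pre-subsidy: 141.125 - 0.125q = 5.75 + 0.25q gives q* = 361 and p* = 96.
With the subsidy, sellers receive ps = pb + 9 for each unit, where pb is the price buyers pay.
On the curves, pb = 141.125 - 0.125q and ps = 5.75 + 0.25q; the wedge ps − pb = 9 gives 5.75 + 0.25q − (141.125 - 0.125q) = 9, so q' = 385.
Then pb = 141.125 − 0.125·385 = 93 and ps = 5.75 + 0.25·385 = 102.
Buyers' price falls by p* − pb = 96 − 93 = 3; sellers' price rises by ps − p* = 102 − 96 = 6.
So producers capture 6/9 = 2/3 of each unit of subsidy.

Producer share = 2/3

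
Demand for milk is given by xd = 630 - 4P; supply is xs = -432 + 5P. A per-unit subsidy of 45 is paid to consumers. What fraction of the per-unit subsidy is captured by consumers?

Pre-subsidy: 630 - 4P = -432 + 5P gives P* = 118, x* = 158.
With the rebate, buyers effectively pay Pb = Ps − 45, where Ps is the price sellers receive.
Demand in terms of Ps becomes xd = 630 − 4(Ps − 45) = 810 - 4Ps. Setting this equal to supply: 810 - 4Ps = -432 + 5Ps, so Ps = 138.
Buyers pay Pb = 138 − 45 = 93; x' = -432 + 5·138 = 258.
Buyers' price falls by P* − Pb = 118 − 93 = 25; sellers' price rises by Ps − P* = 138 − 118 = 20.
So consumers capture 25/45 = 5/9 of each unit of subsidy.

Consumer share = 5/9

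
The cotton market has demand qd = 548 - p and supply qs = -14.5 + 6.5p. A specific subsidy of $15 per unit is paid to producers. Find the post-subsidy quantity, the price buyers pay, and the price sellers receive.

q' = 486; buyers pay $62; sellers receive $77

Pre-subsidy: 548 - p = -14.5 + 6.5p gives p* = 75, q* = 473.
With the subsidy, sellers receive ps = pb + 15 for each unit, where pb is the price buyers pay.
Supply in terms of pb becomes qs = -14.5 + 6.5(pb + 15) = 83 + 6.5pb. Setting this equal to demand: 548 - pb = 83 + 6.5pb, so pb = 62.
Sellers receive ps = 62 + 15 = 77; q' = 548 − 1·62 = 486.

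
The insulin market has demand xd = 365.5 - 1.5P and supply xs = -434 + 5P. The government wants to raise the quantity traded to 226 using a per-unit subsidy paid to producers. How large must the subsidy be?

Required subsidy s = 39 per unit

At x = 226, invert demand for the buyer price: Pb = (365.5 − 226)/1.5 = 93; invert supply for the seller price: Ps = (226 − (-434))/5 = 132.
The subsidy must fill the gap: s = Ps − Pb = 132 − 93 = 39.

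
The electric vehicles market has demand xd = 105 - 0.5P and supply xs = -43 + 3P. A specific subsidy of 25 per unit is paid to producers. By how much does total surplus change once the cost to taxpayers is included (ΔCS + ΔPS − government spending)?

Net change in total surplus = -1875/14

Pre-subsidy: 105 - 0.5P = -43 + 3P gives P* = 296/7, x* = 587/7.
With the subsidy, sellers receive Ps = Pb + 25 for each unit, where Pb is the price buyers pay.
Supply in terms of Pb becomes xs = -43 + 3(Pb + 25) = 32 + 3Pb. Setting this equal to demand: 105 - 0.5Pb = 32 + 3Pb, so Pb = 146/7.
Sellers receive Ps = 146/7 + 25 = 321/7; x' = 105 − 0.5·(146/7) = 662/7.
ΔCS = ½(587/7 + 662/7)(296/7 − 146/7) = 93675/49; ΔPS = ½(587/7 + 662/7)(321/7 − 296/7) = 31225/98.
Government spending = 25 × 662/7 = 16550/7.
Net change = 93675/49 + 31225/98 − 16550/7 = -1875/14. The loss equals the DWL triangle ½·25·75/7.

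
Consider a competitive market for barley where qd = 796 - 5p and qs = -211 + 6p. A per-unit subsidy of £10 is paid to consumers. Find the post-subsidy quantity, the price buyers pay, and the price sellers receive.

q' = 4021/11; buyers pay 947/11; sellers receive 1057/11

Pre-subsidy: 796 - 5p = -211 + 6p gives p* = 1007/11, q* = 3721/11.
With the rebate, buyers effectively pay pb = ps − 10, where ps is the price sellers receive.
Demand in terms of ps becomes qd = 796 − 5(ps − 10) = 846 - 5ps. Setting this equal to supply: 846 - 5ps = -211 + 6ps, so ps = 1057/11.
Buyers pay pb = 1057/11 − 10 = 947/11; q' = -211 + 6·(1057/11) = 4021/11.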